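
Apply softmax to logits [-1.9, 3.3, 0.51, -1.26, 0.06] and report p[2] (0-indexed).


Exponentials: e^-1.9=0.1496, e^3.3=27.1126, e^0.51=1.6653, e^-1.26=0.2837, e^0.06=1.0618
Sum = 30.273
Softmax = [0.0049, 0.8956, 0.055, 0.0094, 0.0351]
p[2] = 1.6653/30.273 = 0.055

0.055


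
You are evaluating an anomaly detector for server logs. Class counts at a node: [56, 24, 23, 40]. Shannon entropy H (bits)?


Probabilities: [56/143, 24/143, 23/143, 40/143] ≈ [0.3916, 0.1678, 0.1608, 0.2797]
H = -((56/143)·log₂(56/143) + (24/143)·log₂(24/143) + (23/143)·log₂(23/143) + (40/143)·log₂(40/143))
  = 1.8999 bits

1.8999 bits


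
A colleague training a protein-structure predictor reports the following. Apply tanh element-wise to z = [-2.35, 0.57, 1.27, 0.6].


tanh(-2.35) = -0.982
tanh(0.57) = 0.5154
tanh(1.27) = 0.8538
tanh(0.6) = 0.537
result = [-0.982, 0.5154, 0.8538, 0.537]

[-0.982, 0.5154, 0.8538, 0.537]


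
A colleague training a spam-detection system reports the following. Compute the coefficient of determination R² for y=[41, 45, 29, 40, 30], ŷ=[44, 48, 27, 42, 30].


ȳ = 37
SS_res = Σ(y-ŷ)² = 26
SS_tot = Σ(y-ȳ)² = 202
R² = 1 - SS_res/SS_tot = 1 - 0.1287 = 0.8713

0.8713


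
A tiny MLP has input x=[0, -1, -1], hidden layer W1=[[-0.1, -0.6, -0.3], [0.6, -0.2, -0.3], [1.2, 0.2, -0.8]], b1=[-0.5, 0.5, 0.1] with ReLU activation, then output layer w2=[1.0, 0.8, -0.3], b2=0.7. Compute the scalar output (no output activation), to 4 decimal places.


z1[0] = (-0.1)·(0) + (-0.6)·(-1) + (-0.3)·(-1) - 0.5 = 0.4
z1[1] = (0.6)·(0) + (-0.2)·(-1) + (-0.3)·(-1) + 0.5 = 1.0
z1[2] = (1.2)·(0) + (0.2)·(-1) + (-0.8)·(-1) + 0.1 = 0.7
h = ReLU(z1) = [0.4, 1.0, 0.7]
output = (1.0)·(0.4) + (0.8)·(1.0) + (-0.3)·(0.7) + 0.7 = 1.69

1.69


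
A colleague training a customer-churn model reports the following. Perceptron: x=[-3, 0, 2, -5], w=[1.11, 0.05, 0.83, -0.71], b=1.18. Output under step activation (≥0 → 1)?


z = (-3)·(1.11) + (0)·(0.05) + (2)·(0.83) + (-5)·(-0.71) + 1.18
  = 3.06
step(z) = 1 (z≥0)

1


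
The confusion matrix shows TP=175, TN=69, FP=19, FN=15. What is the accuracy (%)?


Accuracy = (TP+TN)/(TP+TN+FP+FN)
= (175+69)/(278)
= 244/278 = 87.77%

87.77%


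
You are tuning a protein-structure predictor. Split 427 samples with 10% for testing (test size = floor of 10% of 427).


Test = ⌊427·10/100⌋ = 42
Train = 427 - 42 = 385

Train: 385, Test: 42


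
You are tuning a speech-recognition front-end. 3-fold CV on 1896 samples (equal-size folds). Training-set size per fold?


Fold size = 1896/3 = 632
Training per fold = 1896 - 632 = 1264

1264


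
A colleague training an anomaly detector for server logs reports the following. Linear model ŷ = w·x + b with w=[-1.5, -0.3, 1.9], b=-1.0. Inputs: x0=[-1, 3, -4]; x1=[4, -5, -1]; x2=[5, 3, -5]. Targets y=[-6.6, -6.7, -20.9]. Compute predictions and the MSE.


ŷ0 = (-1.5)·(-1) + (-0.3)·(3) + (1.9)·(-4) - 1.0 = -8.0
ŷ1 = (-1.5)·(4) + (-0.3)·(-5) + (1.9)·(-1) - 1.0 = -7.4
ŷ2 = (-1.5)·(5) + (-0.3)·(3) + (1.9)·(-5) - 1.0 = -18.9
errors² = [1.96, 0.49, 4.0]
MSE = 6.4500/3 = 2.15

2.15


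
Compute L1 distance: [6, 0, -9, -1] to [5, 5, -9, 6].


d = |6-5| + |0-5| + |-9+ 9| + |-1-6|
  = 1 + 5 + 0 + 7
  = 13

13


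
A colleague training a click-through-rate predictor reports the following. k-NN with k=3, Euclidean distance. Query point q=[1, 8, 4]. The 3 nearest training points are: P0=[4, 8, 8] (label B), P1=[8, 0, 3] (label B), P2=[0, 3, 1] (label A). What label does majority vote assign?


d(q,P0) = 5.0  (label B)
d(q,P1) = 10.6771  (label B)
d(q,P2) = 5.9161  (label A)
Votes: A=1, B=2
Majority → B

B


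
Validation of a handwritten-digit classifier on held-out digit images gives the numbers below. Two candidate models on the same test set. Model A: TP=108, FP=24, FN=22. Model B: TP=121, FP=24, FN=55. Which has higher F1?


Model A: P=108/132=0.8182, R=108/130=0.8308, F1=2PR/(P+R)=2TP/(2TP+FP+FN)=216/262=0.8244
Model B: P=121/145=0.8345, R=121/176=0.6875, F1=2PR/(P+R)=2TP/(2TP+FP+FN)=242/321=0.7539
0.8244 > 0.7539 → Model A

Model A


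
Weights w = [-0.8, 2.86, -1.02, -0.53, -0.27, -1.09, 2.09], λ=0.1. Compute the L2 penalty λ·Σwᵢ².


‖w‖₂² = (-0.8)² + (2.86)² + (-1.02)² + (-0.53)² + (-0.27)² + (-1.09)² + (2.09)²
     = 0.64 + 8.1796 + 1.0404 + 0.2809 + 0.0729 + 1.1881 + 4.3681
     = 15.77
λ·‖w‖₂² = 0.1·15.77 = 1.577

1.577


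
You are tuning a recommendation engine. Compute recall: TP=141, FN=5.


Recall = TP/(TP+FN)
= 141/(141+5)
= 141/146 = 96.58%

96.58%


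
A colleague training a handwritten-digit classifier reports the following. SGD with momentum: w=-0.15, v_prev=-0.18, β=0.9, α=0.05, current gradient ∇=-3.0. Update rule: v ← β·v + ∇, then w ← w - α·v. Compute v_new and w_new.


v_new = 0.9·-0.18 - 3.0 = -0.162 - 3.0 = -3.162
w_new = -0.15 - 0.05·-3.162 = -0.15 + 0.1581 = 0.0081

v_new=-3.162, w_new=0.0081


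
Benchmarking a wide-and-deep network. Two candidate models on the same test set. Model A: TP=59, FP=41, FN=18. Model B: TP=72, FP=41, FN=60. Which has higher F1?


Model A: P=59/100=0.59, R=59/77=0.7662, F1=2PR/(P+R)=2TP/(2TP+FP+FN)=118/177=0.6667
Model B: P=72/113=0.6372, R=72/132=0.5455, F1=2PR/(P+R)=2TP/(2TP+FP+FN)=144/245=0.5878
0.6667 > 0.5878 → Model A

Model A


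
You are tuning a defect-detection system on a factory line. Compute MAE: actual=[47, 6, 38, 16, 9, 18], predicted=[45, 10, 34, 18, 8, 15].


Absolute errors: |47-45|=2, |6-10|=4, |38-34|=4, |16-18|=2, |9-8|=1, |18-15|=3
Sum = 16
MAE = 16/6 = 8/3

8/3


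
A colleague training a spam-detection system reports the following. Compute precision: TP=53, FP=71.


Precision = TP/(TP+FP)
= 53/(53+71)
= 53/124 = 42.74%

42.74%


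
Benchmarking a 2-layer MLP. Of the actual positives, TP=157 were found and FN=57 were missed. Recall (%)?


Recall = TP/(TP+FN)
= 157/(157+57)
= 157/214 = 73.36%

73.36%


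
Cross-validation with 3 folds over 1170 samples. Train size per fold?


Fold size = 1170/3 = 390
Training per fold = 1170 - 390 = 780

780


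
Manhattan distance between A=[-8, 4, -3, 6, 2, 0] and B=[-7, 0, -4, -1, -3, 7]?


d = |-8+ 7| + |4-0| + |-3+ 4| + |6+ 1| + |2+ 3| + |0-7|
  = 1 + 4 + 1 + 7 + 5 + 7
  = 25

25


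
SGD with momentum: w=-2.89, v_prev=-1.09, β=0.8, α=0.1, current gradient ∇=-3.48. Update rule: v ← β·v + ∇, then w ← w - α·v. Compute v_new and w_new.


v_new = 0.8·-1.09 - 3.48 = -0.872 - 3.48 = -4.352
w_new = -2.89 - 0.1·-4.352 = -2.89 + 0.4352 = -2.4548

v_new=-4.352, w_new=-2.4548


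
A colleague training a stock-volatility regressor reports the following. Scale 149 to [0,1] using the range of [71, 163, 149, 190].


min=71, max=190
(149-71)/(190-71) = 78/119 = 0.6555

0.6555


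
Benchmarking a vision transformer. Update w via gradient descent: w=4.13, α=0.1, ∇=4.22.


w_new = w - α·∇
= 4.13 - 0.1·4.22
= 4.13 - 0.422
= 3.708

3.708


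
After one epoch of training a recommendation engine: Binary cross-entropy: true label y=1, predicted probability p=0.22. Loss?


BCE = -[y·ln(p) + (1-y)·ln(1-p)]
= -1·ln(0.22) - 0
= -ln(0.22) = 1.5141

1.5141


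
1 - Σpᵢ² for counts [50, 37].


Probabilities: [50/87, 37/87] ≈ [0.5747, 0.4253]
Σpᵢ² = (2500 + 1369)/87² = 3869/7569
Gini = 1 - Σpᵢ² = 1 - 3869/7569 = 0.4888

0.4888


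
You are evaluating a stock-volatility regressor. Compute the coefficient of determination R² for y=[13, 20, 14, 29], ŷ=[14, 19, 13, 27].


ȳ = 19
SS_res = Σ(y-ŷ)² = 7
SS_tot = Σ(y-ȳ)² = 162
R² = 1 - SS_res/SS_tot = 1 - 0.0432 = 0.9568

0.9568


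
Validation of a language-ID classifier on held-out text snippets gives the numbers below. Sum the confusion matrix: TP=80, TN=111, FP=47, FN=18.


Total = TP + TN + FP + FN
= 80 + 111 + 47 + 18
= 256
(Predicted positive: 127, predicted negative: 129)

256


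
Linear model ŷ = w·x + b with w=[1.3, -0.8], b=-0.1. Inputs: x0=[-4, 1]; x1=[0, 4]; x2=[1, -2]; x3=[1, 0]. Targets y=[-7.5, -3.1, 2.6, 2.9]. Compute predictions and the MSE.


ŷ0 = (1.3)·(-4) + (-0.8)·(1) - 0.1 = -6.1
ŷ1 = (1.3)·(0) + (-0.8)·(4) - 0.1 = -3.3
ŷ2 = (1.3)·(1) + (-0.8)·(-2) - 0.1 = 2.8
ŷ3 = (1.3)·(1) + (-0.8)·(0) - 0.1 = 1.2
errors² = [1.96, 0.04, 0.04, 2.89]
MSE = 4.9300/4 = 1.2325

1.2325


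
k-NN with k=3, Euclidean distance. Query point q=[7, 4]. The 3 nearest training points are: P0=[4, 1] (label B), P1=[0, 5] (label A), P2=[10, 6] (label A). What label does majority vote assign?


d(q,P0) = 4.2426  (label B)
d(q,P1) = 7.0711  (label A)
d(q,P2) = 3.6056  (label A)
Votes: A=2, B=1
Majority → A

A


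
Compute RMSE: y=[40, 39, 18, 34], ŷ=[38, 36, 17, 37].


MSE = 23/4 = 5.75
RMSE = √(23/4) = 2.3979

2.3979


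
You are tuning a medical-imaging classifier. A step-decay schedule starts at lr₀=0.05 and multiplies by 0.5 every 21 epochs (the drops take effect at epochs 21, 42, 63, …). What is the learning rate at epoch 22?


n_drops = ⌊22/21⌋ = 1
lr = 0.05·0.5^1 = 0.05·0.5 = 0.025

0.025


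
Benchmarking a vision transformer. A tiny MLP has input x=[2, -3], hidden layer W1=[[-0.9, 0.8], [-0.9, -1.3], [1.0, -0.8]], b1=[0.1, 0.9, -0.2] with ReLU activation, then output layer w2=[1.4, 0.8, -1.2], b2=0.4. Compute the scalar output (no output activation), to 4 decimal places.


z1[0] = (-0.9)·(2) + (0.8)·(-3) + 0.1 = -4.1
z1[1] = (-0.9)·(2) + (-1.3)·(-3) + 0.9 = 3.0
z1[2] = (1.0)·(2) + (-0.8)·(-3) - 0.2 = 4.2
h = ReLU(z1) = [0.0, 3.0, 4.2]
output = (1.4)·(0.0) + (0.8)·(3.0) + (-1.2)·(4.2) + 0.4 = -2.24

-2.24


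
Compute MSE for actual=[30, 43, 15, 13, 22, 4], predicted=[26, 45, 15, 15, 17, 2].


Squared errors: (30-26)²=16, (43-45)²=4, (15-15)²=0, (13-15)²=4, (22-17)²=25, (4-2)²=4
Sum = 53
MSE = 53/6 = 53/6

53/6


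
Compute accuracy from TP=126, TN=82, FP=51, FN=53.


Accuracy = (TP+TN)/(TP+TN+FP+FN)
= (126+82)/(312)
= 208/312 = 66.67%

66.67%


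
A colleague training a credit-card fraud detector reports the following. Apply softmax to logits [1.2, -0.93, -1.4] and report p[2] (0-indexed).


Exponentials: e^1.2=3.3201, e^-0.93=0.3946, e^-1.4=0.2466
Sum = 3.9613
Softmax = [0.8381, 0.0996, 0.0623]
p[2] = 0.2466/3.9613 = 0.0623

0.0623


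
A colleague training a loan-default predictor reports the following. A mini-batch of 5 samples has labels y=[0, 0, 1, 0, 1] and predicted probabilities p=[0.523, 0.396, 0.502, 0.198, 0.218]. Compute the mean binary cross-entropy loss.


L[0] = -ln(1-0.523) = -ln(0.477) = 0.7402
L[1] = -ln(1-0.396) = -ln(0.604) = 0.5042
L[2] = -ln(0.502) = 0.6892
L[3] = -ln(1-0.198) = -ln(0.802) = 0.2206
L[4] = -ln(0.218) = 1.5233
mean = (0.7402 + 0.5042 + 0.6892 + 0.2206 + 1.5233)/5 = 0.7355

0.7355


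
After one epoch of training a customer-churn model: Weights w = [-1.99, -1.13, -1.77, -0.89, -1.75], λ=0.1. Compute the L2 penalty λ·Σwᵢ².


‖w‖₂² = (-1.99)² + (-1.13)² + (-1.77)² + (-0.89)² + (-1.75)²
     = 3.9601 + 1.2769 + 3.1329 + 0.7921 + 3.0625
     = 12.2245
λ·‖w‖₂² = 0.1·12.2245 = 1.22245

1.22245


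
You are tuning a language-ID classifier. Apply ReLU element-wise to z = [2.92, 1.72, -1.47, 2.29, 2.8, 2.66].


ReLU(2.92) = max(0, 2.92) = 2.92
ReLU(1.72) = max(0, 1.72) = 1.72
ReLU(-1.47) = max(0, -1.47) = 0.0
ReLU(2.29) = max(0, 2.29) = 2.29
ReLU(2.8) = max(0, 2.8) = 2.8
ReLU(2.66) = max(0, 2.66) = 2.66
result = [2.92, 1.72, 0.0, 2.29, 2.8, 2.66]

[2.92, 1.72, 0.0, 2.29, 2.8, 2.66]


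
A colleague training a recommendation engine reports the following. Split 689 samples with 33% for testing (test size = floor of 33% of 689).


Test = ⌊689·33/100⌋ = 227
Train = 689 - 227 = 462

Train: 462, Test: 227


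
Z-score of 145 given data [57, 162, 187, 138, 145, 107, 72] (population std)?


μ = 124, σ = 43.9675
z = (145 - 124)/43.9675 = 0.4776

0.4776


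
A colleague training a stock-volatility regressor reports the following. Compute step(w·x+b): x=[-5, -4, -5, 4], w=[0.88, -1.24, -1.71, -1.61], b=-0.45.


z = (-5)·(0.88) + (-4)·(-1.24) + (-5)·(-1.71) + (4)·(-1.61) - 0.45
  = 2.22
step(z) = 1 (z≥0)

1


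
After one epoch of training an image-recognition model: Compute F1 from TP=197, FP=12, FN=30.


Precision = 197/209 = 0.9426
Recall = 197/227 = 0.8678
F1 = 2·P·R/(P+R) = 2·TP/(2·TP+FP+FN) = 394/(394+12+30) = 394/436 = 0.9037

0.9037


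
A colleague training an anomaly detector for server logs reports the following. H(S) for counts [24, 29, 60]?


Probabilities: [24/113, 29/113, 60/113] ≈ [0.2124, 0.2566, 0.531]
H = -((24/113)·log₂(24/113) + (29/113)·log₂(29/113) + (60/113)·log₂(60/113))
  = 1.4632 bits

1.4632 bits


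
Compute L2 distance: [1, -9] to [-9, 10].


d = √((1+ 9)² + (-9-10)²)
  = √(100 + 361)
  = √461 = 21.4709

21.4709


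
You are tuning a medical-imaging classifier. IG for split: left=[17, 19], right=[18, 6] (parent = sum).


Parent = [35, 25], H_parent = 0.9799
H_left = 0.9978 (n=36), H_right = 0.8113 (n=24)
H_children = (36/60)·0.9978 + (24/60)·0.8113 = 0.9232
IG = 0.9799 - 0.9232 = 0.0567

0.0567


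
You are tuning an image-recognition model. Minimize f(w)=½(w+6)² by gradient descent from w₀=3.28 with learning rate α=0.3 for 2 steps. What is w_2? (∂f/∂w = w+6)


step 1: grad = 3.28+6 = 9.28; w = 3.28 - 0.3·(9.28) = 0.496
step 2: grad = 0.496+6 = 6.496; w = 0.496 - 0.3·(6.496) = -1.4528

-1.4528


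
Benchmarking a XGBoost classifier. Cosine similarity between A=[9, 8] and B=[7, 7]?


A·B = 9·7 + 8·7 = 119
‖A‖ = √145 = 12.0416, ‖B‖ = √98 = 9.8995
cos = 119/(√145·√98) = 119/√14210 = 0.9983

0.9983


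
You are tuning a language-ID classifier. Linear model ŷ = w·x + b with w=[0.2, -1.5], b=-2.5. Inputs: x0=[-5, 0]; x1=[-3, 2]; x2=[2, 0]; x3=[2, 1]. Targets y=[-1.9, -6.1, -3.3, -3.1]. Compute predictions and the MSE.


ŷ0 = (0.2)·(-5) + (-1.5)·(0) - 2.5 = -3.5
ŷ1 = (0.2)·(-3) + (-1.5)·(2) - 2.5 = -6.1
ŷ2 = (0.2)·(2) + (-1.5)·(0) - 2.5 = -2.1
ŷ3 = (0.2)·(2) + (-1.5)·(1) - 2.5 = -3.6
errors² = [2.56, 0.0, 1.44, 0.25]
MSE = 4.2500/4 = 1.0625

1.0625


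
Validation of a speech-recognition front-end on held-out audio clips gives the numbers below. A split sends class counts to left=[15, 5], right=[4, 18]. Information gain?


Parent = [19, 23], H_parent = 0.9934
H_left = 0.8113 (n=20), H_right = 0.684 (n=22)
H_children = (20/42)·0.8113 + (22/42)·0.684 = 0.7446
IG = 0.9934 - 0.7446 = 0.2488

0.2488


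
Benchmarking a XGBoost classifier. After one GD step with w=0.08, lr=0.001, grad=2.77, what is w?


w_new = w - α·∇
= 0.08 - 0.001·2.77
= 0.08 - 0.00277
= 0.07723

0.07723


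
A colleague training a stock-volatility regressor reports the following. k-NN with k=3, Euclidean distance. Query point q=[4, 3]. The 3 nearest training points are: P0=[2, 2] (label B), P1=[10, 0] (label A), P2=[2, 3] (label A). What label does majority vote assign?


d(q,P0) = 2.2361  (label B)
d(q,P1) = 6.7082  (label A)
d(q,P2) = 2.0  (label A)
Votes: A=2, B=1
Majority → A

A


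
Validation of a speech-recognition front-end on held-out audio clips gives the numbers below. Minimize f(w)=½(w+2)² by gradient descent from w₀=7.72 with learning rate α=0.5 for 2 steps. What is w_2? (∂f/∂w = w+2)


step 1: grad = 7.72+2 = 9.72; w = 7.72 - 0.5·(9.72) = 2.86
step 2: grad = 2.86+2 = 4.86; w = 2.86 - 0.5·(4.86) = 0.43

0.43


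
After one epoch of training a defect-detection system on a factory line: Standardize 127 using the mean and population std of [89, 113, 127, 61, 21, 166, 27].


μ = 86.2857, σ = 49.4967
z = (127 - 86.2857)/49.4967 = 0.8226

0.8226


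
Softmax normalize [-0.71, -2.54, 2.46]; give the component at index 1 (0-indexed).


Exponentials: e^-0.71=0.4916, e^-2.54=0.0789, e^2.46=11.7048
Sum = 12.2753
Softmax = [0.0401, 0.0064, 0.9535]
p[1] = 0.0789/12.2753 = 0.0064

0.0064


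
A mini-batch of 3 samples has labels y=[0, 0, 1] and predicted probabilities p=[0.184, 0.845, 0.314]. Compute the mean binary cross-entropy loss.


L[0] = -ln(1-0.184) = -ln(0.816) = 0.2033
L[1] = -ln(1-0.845) = -ln(0.155) = 1.8643
L[2] = -ln(0.314) = 1.1584
mean = (0.2033 + 1.8643 + 1.1584)/3 = 1.0753

1.0753


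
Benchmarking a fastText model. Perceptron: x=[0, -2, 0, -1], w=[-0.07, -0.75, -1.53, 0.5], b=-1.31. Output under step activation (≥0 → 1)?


z = (0)·(-0.07) + (-2)·(-0.75) + (0)·(-1.53) + (-1)·(0.5) - 1.31
  = -0.31
step(z) = 0 (z<0)

0


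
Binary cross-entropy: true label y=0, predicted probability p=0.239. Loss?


BCE = -[y·ln(p) + (1-y)·ln(1-p)]
= -0 - 1·ln(1-0.239)
= -ln(0.761) = 0.2731

0.2731


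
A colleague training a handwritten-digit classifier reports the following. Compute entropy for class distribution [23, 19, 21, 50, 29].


Probabilities: [23/142, 19/142, 21/142, 50/142, 29/142] ≈ [0.162, 0.1338, 0.1479, 0.3521, 0.2042]
H = -((23/142)·log₂(23/142) + (19/142)·log₂(19/142) + (21/142)·log₂(21/142) + (50/142)·log₂(50/142) + (29/142)·log₂(29/142))
  = 2.2197 bits

2.2197 bits


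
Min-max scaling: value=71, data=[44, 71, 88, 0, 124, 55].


min=0, max=124
(71-0)/(124-0) = 71/124 = 0.5726

0.5726


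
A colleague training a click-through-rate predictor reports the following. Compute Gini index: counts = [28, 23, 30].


Probabilities: [28/81, 23/81, 30/81] ≈ [0.3457, 0.284, 0.3704]
Σpᵢ² = (784 + 529 + 900)/81² = 2213/6561
Gini = 1 - Σpᵢ² = 1 - 2213/6561 = 0.6627

0.6627


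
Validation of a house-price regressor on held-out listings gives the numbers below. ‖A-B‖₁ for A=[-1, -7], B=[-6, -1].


d = |-1+ 6| + |-7+ 1|
  = 5 + 6
  = 11

11


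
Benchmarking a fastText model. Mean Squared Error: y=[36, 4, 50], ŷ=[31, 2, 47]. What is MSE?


Squared errors: (36-31)²=25, (4-2)²=4, (50-47)²=9
Sum = 38
MSE = 38/3 = 38/3

38/3


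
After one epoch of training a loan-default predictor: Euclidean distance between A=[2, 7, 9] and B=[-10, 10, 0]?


d = √((2+ 10)² + (7-10)² + (9-0)²)
  = √(144 + 9 + 81)
  = √234 = 15.2971

15.2971


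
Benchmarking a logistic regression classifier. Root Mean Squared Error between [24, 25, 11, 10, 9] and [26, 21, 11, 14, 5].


MSE = 52/5 = 10.4
RMSE = √(52/5) = 3.2249

3.2249


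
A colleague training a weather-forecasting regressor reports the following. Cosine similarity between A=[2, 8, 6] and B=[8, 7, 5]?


A·B = 2·8 + 8·7 + 6·5 = 102
‖A‖ = √104 = 10.198, ‖B‖ = √138 = 11.7473
cos = 102/(√104·√138) = 102/√14352 = 0.8514

0.8514


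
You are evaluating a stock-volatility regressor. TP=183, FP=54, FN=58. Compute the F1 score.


Precision = 183/237 = 0.7722
Recall = 183/241 = 0.7593
F1 = 2·P·R/(P+R) = 2·TP/(2·TP+FP+FN) = 366/(366+54+58) = 366/478 = 0.7657

0.7657


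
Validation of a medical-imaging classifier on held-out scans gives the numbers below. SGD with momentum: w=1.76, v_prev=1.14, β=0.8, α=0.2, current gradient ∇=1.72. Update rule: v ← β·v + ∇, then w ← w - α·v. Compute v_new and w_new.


v_new = 0.8·1.14 + 1.72 = 0.912 + 1.72 = 2.632
w_new = 1.76 - 0.2·2.632 = 1.76 - 0.5264 = 1.2336

v_new=2.632, w_new=1.2336


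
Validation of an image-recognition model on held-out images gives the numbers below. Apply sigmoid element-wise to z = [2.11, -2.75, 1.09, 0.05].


σ(2.11) = 1/(1+e^-2.11) = 0.8919
σ(-2.75) = 1/(1+e^2.75) = 0.0601
σ(1.09) = 1/(1+e^-1.09) = 0.7484
σ(0.05) = 1/(1+e^-0.05) = 0.5125
result = [0.8919, 0.0601, 0.7484, 0.5125]

[0.8919, 0.0601, 0.7484, 0.5125]


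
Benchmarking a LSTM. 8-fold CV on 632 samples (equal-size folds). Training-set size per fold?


Fold size = 632/8 = 79
Training per fold = 632 - 79 = 553

553


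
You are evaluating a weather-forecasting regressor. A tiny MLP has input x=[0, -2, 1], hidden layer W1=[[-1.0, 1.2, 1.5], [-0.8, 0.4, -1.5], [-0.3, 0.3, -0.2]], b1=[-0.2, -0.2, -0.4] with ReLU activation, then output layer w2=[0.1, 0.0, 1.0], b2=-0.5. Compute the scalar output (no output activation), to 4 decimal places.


z1[0] = (-1.0)·(0) + (1.2)·(-2) + (1.5)·(1) - 0.2 = -1.1
z1[1] = (-0.8)·(0) + (0.4)·(-2) + (-1.5)·(1) - 0.2 = -2.5
z1[2] = (-0.3)·(0) + (0.3)·(-2) + (-0.2)·(1) - 0.4 = -1.2
h = ReLU(z1) = [0.0, 0.0, 0.0]
output = (0.1)·(0.0) + (0.0)·(0.0) + (1.0)·(0.0) - 0.5 = -0.5

-0.5


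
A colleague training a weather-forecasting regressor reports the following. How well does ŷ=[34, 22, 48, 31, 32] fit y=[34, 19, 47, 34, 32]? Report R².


ȳ = 33.2
SS_res = Σ(y-ŷ)² = 19
SS_tot = Σ(y-ȳ)² = 394.8
R² = 1 - SS_res/SS_tot = 1 - 0.0481 = 0.9519

0.9519


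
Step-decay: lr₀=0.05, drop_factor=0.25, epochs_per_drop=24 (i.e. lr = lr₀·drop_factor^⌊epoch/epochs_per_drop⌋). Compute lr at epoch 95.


n_drops = ⌊95/24⌋ = 3
lr = 0.05·0.25^3 = 0.05·0.015625 = 0.00078125

0.00078125


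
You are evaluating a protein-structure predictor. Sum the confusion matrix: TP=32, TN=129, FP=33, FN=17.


Total = TP + TN + FP + FN
= 32 + 129 + 33 + 17
= 211
(Predicted positive: 65, predicted negative: 146)

211


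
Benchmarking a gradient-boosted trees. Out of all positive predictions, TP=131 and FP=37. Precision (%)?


Precision = TP/(TP+FP)
= 131/(131+37)
= 131/168 = 77.98%

77.98%


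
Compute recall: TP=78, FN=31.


Recall = TP/(TP+FN)
= 78/(78+31)
= 78/109 = 71.56%

71.56%


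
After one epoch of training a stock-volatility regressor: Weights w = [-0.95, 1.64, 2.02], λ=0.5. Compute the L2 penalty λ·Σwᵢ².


‖w‖₂² = (-0.95)² + (1.64)² + (2.02)²
     = 0.9025 + 2.6896 + 4.0804
     = 7.6725
λ·‖w‖₂² = 0.5·7.6725 = 3.83625

3.83625


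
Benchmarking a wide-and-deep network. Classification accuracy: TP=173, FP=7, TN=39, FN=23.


Accuracy = (TP+TN)/(TP+TN+FP+FN)
= (173+39)/(242)
= 212/242 = 87.6%

87.6%


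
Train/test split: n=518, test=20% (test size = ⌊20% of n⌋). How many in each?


Test = ⌊518·20/100⌋ = 103
Train = 518 - 103 = 415

Train: 415, Test: 103


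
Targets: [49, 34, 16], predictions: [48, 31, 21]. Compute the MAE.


Absolute errors: |49-48|=1, |34-31|=3, |16-21|=5
Sum = 9
MAE = 9/3 = 3

3


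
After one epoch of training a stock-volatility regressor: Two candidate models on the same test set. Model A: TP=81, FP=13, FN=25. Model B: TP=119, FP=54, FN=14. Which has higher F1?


Model A: P=81/94=0.8617, R=81/106=0.7642, F1=2PR/(P+R)=2TP/(2TP+FP+FN)=162/200=0.81
Model B: P=119/173=0.6879, R=119/133=0.8947, F1=2PR/(P+R)=2TP/(2TP+FP+FN)=238/306=0.7778
0.81 > 0.7778 → Model A

Model A


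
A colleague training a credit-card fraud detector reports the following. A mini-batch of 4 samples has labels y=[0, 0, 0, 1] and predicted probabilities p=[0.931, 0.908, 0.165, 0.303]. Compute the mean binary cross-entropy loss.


L[0] = -ln(1-0.931) = -ln(0.069) = 2.6736
L[1] = -ln(1-0.908) = -ln(0.092) = 2.386
L[2] = -ln(1-0.165) = -ln(0.835) = 0.1803
L[3] = -ln(0.303) = 1.194
mean = (2.6736 + 2.386 + 0.1803 + 1.194)/4 = 1.6085

1.6085


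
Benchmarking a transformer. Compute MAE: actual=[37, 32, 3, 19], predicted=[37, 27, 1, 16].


Absolute errors: |37-37|=0, |32-27|=5, |3-1|=2, |19-16|=3
Sum = 10
MAE = 10/4 = 5/2

5/2


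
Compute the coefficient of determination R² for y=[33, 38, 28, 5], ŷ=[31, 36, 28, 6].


ȳ = 26
SS_res = Σ(y-ŷ)² = 9
SS_tot = Σ(y-ȳ)² = 638
R² = 1 - SS_res/SS_tot = 1 - 0.0141 = 0.9859

0.9859


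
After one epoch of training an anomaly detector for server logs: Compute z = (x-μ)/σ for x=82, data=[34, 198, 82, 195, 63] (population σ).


μ = 114.4, σ = 68.7622
z = (82 - 114.4)/68.7622 = -0.4712

-0.4712


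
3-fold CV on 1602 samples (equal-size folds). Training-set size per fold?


Fold size = 1602/3 = 534
Training per fold = 1602 - 534 = 1068

1068


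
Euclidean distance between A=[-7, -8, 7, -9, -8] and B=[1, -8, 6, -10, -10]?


d = √((-7-1)² + (-8+ 8)² + (7-6)² + (-9+ 10)² + (-8+ 10)²)
  = √(64 + 0 + 1 + 1 + 4)
  = √70 = 8.3666

8.3666


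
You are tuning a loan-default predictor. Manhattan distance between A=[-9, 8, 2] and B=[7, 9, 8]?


d = |-9-7| + |8-9| + |2-8|
  = 16 + 1 + 6
  = 23

23


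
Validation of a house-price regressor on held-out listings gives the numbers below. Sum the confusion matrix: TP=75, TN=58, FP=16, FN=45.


Total = TP + TN + FP + FN
= 75 + 58 + 16 + 45
= 194
(Predicted positive: 91, predicted negative: 103)

194


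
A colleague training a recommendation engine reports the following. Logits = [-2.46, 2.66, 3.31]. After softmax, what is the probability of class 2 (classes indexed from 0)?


Exponentials: e^-2.46=0.0854, e^2.66=14.2963, e^3.31=27.3851
Sum = 41.7668
Softmax = [0.002, 0.3423, 0.6557]
p[2] = 27.3851/41.7668 = 0.6557

0.6557


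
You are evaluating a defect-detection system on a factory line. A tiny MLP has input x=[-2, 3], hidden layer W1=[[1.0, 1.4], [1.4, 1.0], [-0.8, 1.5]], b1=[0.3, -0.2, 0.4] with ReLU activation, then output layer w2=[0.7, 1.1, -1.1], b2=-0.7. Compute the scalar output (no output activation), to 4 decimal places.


z1[0] = (1.0)·(-2) + (1.4)·(3) + 0.3 = 2.5
z1[1] = (1.4)·(-2) + (1.0)·(3) - 0.2 = 0.0
z1[2] = (-0.8)·(-2) + (1.5)·(3) + 0.4 = 6.5
h = ReLU(z1) = [2.5, 0.0, 6.5]
output = (0.7)·(2.5) + (1.1)·(0.0) + (-1.1)·(6.5) - 0.7 = -6.1

-6.1


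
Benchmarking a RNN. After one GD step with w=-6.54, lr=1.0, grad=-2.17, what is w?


w_new = w - α·∇
= -6.54 - 1.0·-2.17
= -6.54 + 2.17
= -4.37

-4.37


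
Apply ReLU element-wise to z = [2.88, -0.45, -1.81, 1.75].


ReLU(2.88) = max(0, 2.88) = 2.88
ReLU(-0.45) = max(0, -0.45) = 0.0
ReLU(-1.81) = max(0, -1.81) = 0.0
ReLU(1.75) = max(0, 1.75) = 1.75
result = [2.88, 0.0, 0.0, 1.75]

[2.88, 0.0, 0.0, 1.75]


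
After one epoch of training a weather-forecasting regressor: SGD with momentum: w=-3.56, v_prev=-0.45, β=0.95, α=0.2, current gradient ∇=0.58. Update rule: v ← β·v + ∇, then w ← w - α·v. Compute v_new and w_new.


v_new = 0.95·-0.45 + 0.58 = -0.4275 + 0.58 = 0.1525
w_new = -3.56 - 0.2·0.1525 = -3.56 - 0.0305 = -3.5905

v_new=0.1525, w_new=-3.5905


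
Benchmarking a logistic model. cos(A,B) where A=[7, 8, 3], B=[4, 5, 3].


A·B = 7·4 + 8·5 + 3·3 = 77
‖A‖ = √122 = 11.0454, ‖B‖ = √50 = 7.0711
cos = 77/(√122·√50) = 77/√6100 = 0.9859

0.9859


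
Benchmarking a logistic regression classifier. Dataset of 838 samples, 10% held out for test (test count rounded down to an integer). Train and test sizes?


Test = ⌊838·10/100⌋ = 83
Train = 838 - 83 = 755

Train: 755, Test: 83


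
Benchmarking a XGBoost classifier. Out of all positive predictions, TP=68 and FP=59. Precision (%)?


Precision = TP/(TP+FP)
= 68/(68+59)
= 68/127 = 53.54%

53.54%


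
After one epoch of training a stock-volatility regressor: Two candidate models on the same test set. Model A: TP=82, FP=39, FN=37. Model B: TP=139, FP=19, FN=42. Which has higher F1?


Model A: P=82/121=0.6777, R=82/119=0.6891, F1=2PR/(P+R)=2TP/(2TP+FP+FN)=164/240=0.6833
Model B: P=139/158=0.8797, R=139/181=0.768, F1=2PR/(P+R)=2TP/(2TP+FP+FN)=278/339=0.8201
0.6833 < 0.8201 → Model B

Model B


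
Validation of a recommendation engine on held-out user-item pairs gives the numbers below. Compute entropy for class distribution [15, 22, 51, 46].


Probabilities: [15/134, 22/134, 51/134, 46/134] ≈ [0.1119, 0.1642, 0.3806, 0.3433]
H = -((15/134)·log₂(15/134) + (22/134)·log₂(22/134) + (51/134)·log₂(51/134) + (46/134)·log₂(46/134))
  = 1.8415 bits

1.8415 bits


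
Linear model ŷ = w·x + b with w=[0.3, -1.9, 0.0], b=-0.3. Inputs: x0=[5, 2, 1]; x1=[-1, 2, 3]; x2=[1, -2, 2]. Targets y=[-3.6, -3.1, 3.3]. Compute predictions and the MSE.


ŷ0 = (0.3)·(5) + (-1.9)·(2) + (0.0)·(1) - 0.3 = -2.6
ŷ1 = (0.3)·(-1) + (-1.9)·(2) + (0.0)·(3) - 0.3 = -4.4
ŷ2 = (0.3)·(1) + (-1.9)·(-2) + (0.0)·(2) - 0.3 = 3.8
errors² = [1.0, 1.69, 0.25]
MSE = 2.9400/3 = 0.98

0.98


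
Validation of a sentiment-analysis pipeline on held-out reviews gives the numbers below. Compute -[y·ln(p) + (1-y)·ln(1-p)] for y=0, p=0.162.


BCE = -[y·ln(p) + (1-y)·ln(1-p)]
= -0 - 1·ln(1-0.162)
= -ln(0.838) = 0.1767

0.1767


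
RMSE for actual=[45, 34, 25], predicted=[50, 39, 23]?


MSE = 54/3 = 18
RMSE = √(54/3) = 4.2426

4.2426


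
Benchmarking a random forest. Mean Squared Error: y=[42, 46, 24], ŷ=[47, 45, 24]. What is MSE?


Squared errors: (42-47)²=25, (46-45)²=1, (24-24)²=0
Sum = 26
MSE = 26/3 = 26/3

26/3


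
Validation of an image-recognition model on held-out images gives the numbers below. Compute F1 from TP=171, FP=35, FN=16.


Precision = 171/206 = 0.8301
Recall = 171/187 = 0.9144
F1 = 2·P·R/(P+R) = 2·TP/(2·TP+FP+FN) = 342/(342+35+16) = 342/393 = 0.8702

0.8702


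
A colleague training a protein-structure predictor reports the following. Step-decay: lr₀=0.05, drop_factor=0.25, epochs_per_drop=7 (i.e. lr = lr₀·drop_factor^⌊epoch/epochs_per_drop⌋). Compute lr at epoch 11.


n_drops = ⌊11/7⌋ = 1
lr = 0.05·0.25^1 = 0.05·0.25 = 0.0125

0.0125


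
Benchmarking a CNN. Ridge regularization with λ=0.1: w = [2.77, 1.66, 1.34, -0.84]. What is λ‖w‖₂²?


‖w‖₂² = (2.77)² + (1.66)² + (1.34)² + (-0.84)²
     = 7.6729 + 2.7556 + 1.7956 + 0.7056
     = 12.9297
λ·‖w‖₂² = 0.1·12.9297 = 1.29297

1.29297


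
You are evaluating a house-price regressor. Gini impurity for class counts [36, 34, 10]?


Probabilities: [36/80, 34/80, 10/80] ≈ [0.45, 0.425, 0.125]
Σpᵢ² = (1296 + 1156 + 100)/80² = 2552/6400
Gini = 1 - Σpᵢ² = 1 - 2552/6400 = 0.6013

0.6013


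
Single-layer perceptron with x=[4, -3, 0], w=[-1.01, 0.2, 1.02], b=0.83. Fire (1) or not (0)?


z = (4)·(-1.01) + (-3)·(0.2) + (0)·(1.02) + 0.83
  = -3.81
step(z) = 0 (z<0)

0


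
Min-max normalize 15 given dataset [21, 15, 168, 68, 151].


min=15, max=168
(15-15)/(168-15) = 0/153 = 0.0

0.0


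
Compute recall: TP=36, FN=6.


Recall = TP/(TP+FN)
= 36/(36+6)
= 36/42 = 85.71%

85.71%


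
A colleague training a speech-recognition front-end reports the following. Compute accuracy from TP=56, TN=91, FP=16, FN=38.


Accuracy = (TP+TN)/(TP+TN+FP+FN)
= (56+91)/(201)
= 147/201 = 73.13%

73.13%


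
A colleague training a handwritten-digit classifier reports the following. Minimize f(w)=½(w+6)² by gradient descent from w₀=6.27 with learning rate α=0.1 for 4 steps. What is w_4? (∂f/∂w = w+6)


step 1: grad = 6.27+6 = 12.27; w = 6.27 - 0.1·(12.27) = 5.043
step 2: grad = 5.043+6 = 11.043; w = 5.043 - 0.1·(11.043) = 3.9387
step 3: grad = 3.9387+6 = 9.9387; w = 3.9387 - 0.1·(9.9387) = 2.94483
step 4: grad = 2.94483+6 = 8.94483; w = 2.94483 - 0.1·(8.94483) = 2.050347

2.050347


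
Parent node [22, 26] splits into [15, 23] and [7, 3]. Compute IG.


Parent = [22, 26], H_parent = 0.995
H_left = 0.9678 (n=38), H_right = 0.8813 (n=10)
H_children = (38/48)·0.9678 + (10/48)·0.8813 = 0.9498
IG = 0.995 - 0.9498 = 0.0452

0.0452


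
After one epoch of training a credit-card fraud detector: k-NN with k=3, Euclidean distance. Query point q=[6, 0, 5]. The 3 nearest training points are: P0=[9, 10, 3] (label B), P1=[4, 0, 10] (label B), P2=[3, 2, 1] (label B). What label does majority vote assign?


d(q,P0) = 10.6301  (label B)
d(q,P1) = 5.3852  (label B)
d(q,P2) = 5.3852  (label B)
Votes: A=0, B=3
Majority → B

B


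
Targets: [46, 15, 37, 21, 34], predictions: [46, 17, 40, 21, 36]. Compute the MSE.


Squared errors: (46-46)²=0, (15-17)²=4, (37-40)²=9, (21-21)²=0, (34-36)²=4
Sum = 17
MSE = 17/5 = 17/5

17/5


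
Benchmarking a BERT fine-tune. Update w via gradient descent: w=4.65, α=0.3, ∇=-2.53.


w_new = w - α·∇
= 4.65 - 0.3·-2.53
= 4.65 + 0.759
= 5.409

5.409


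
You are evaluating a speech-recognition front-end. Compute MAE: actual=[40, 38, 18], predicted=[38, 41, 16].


Absolute errors: |40-38|=2, |38-41|=3, |18-16|=2
Sum = 7
MAE = 7/3 = 7/3

7/3


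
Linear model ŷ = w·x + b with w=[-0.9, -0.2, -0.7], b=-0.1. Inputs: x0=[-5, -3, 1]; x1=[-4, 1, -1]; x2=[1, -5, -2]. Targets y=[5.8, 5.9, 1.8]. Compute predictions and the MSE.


ŷ0 = (-0.9)·(-5) + (-0.2)·(-3) + (-0.7)·(1) - 0.1 = 4.3
ŷ1 = (-0.9)·(-4) + (-0.2)·(1) + (-0.7)·(-1) - 0.1 = 4.0
ŷ2 = (-0.9)·(1) + (-0.2)·(-5) + (-0.7)·(-2) - 0.1 = 1.4
errors² = [2.25, 3.61, 0.16]
MSE = 6.0200/3 = 2.0067

2.0067


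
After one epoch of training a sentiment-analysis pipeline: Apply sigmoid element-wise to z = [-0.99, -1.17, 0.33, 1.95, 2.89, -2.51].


σ(-0.99) = 1/(1+e^0.99) = 0.2709
σ(-1.17) = 1/(1+e^1.17) = 0.2369
σ(0.33) = 1/(1+e^-0.33) = 0.5818
σ(1.95) = 1/(1+e^-1.95) = 0.8754
σ(2.89) = 1/(1+e^-2.89) = 0.9473
σ(-2.51) = 1/(1+e^2.51) = 0.0752
result = [0.2709, 0.2369, 0.5818, 0.8754, 0.9473, 0.0752]

[0.2709, 0.2369, 0.5818, 0.8754, 0.9473, 0.0752]


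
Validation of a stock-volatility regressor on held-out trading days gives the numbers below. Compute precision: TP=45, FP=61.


Precision = TP/(TP+FP)
= 45/(45+61)
= 45/106 = 42.45%

42.45%


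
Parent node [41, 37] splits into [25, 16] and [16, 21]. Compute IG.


Parent = [41, 37], H_parent = 0.9981
H_left = 0.965 (n=41), H_right = 0.9868 (n=37)
H_children = (41/78)·0.965 + (37/78)·0.9868 = 0.9753
IG = 0.9981 - 0.9753 = 0.0228

0.0228


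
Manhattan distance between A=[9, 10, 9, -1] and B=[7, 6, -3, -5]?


d = |9-7| + |10-6| + |9+ 3| + |-1+ 5|
  = 2 + 4 + 12 + 4
  = 22

22


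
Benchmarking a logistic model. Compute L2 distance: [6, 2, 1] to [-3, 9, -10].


d = √((6+ 3)² + (2-9)² + (1+ 10)²)
  = √(81 + 49 + 121)
  = √251 = 15.843

15.843


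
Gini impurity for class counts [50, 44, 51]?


Probabilities: [50/145, 44/145, 51/145] ≈ [0.3448, 0.3034, 0.3517]
Σpᵢ² = (2500 + 1936 + 2601)/145² = 7037/21025
Gini = 1 - Σpᵢ² = 1 - 7037/21025 = 0.6653

0.6653


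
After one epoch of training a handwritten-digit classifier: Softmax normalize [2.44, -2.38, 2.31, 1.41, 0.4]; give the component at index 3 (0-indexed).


Exponentials: e^2.44=11.473, e^-2.38=0.0926, e^2.31=10.0744, e^1.41=4.096, e^0.4=1.4918
Sum = 27.2278
Softmax = [0.4214, 0.0034, 0.37, 0.1504, 0.0548]
p[3] = 4.096/27.2278 = 0.1504

0.1504


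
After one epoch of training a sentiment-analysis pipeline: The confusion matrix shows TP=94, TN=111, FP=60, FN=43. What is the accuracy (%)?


Accuracy = (TP+TN)/(TP+TN+FP+FN)
= (94+111)/(308)
= 205/308 = 66.56%

66.56%


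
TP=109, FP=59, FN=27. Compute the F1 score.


Precision = 109/168 = 0.6488
Recall = 109/136 = 0.8015
F1 = 2·P·R/(P+R) = 2·TP/(2·TP+FP+FN) = 218/(218+59+27) = 218/304 = 0.7171

0.7171


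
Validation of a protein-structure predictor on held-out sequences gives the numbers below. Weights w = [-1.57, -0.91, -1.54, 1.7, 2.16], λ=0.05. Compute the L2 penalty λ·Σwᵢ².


‖w‖₂² = (-1.57)² + (-0.91)² + (-1.54)² + (1.7)² + (2.16)²
     = 2.4649 + 0.8281 + 2.3716 + 2.89 + 4.6656
     = 13.2202
λ·‖w‖₂² = 0.05·13.2202 = 0.66101

0.66101


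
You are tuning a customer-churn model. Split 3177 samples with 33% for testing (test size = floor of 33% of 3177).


Test = ⌊3177·33/100⌋ = 1048
Train = 3177 - 1048 = 2129

Train: 2129, Test: 1048


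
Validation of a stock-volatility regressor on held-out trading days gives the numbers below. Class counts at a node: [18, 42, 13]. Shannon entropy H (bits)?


Probabilities: [18/73, 42/73, 13/73] ≈ [0.2466, 0.5753, 0.1781]
H = -((18/73)·log₂(18/73) + (42/73)·log₂(42/73) + (13/73)·log₂(13/73))
  = 1.4002 bits

1.4002 bits


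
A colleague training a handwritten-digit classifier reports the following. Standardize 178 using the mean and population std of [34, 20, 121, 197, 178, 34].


μ = 97.3333, σ = 71.8834
z = (178 - 97.3333)/71.8834 = 1.1222

1.1222


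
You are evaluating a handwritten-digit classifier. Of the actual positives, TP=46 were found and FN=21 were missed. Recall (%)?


Recall = TP/(TP+FN)
= 46/(46+21)
= 46/67 = 68.66%

68.66%


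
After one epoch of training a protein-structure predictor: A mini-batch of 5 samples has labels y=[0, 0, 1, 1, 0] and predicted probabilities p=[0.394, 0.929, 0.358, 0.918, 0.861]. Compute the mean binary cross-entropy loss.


L[0] = -ln(1-0.394) = -ln(0.606) = 0.5009
L[1] = -ln(1-0.929) = -ln(0.071) = 2.6451
L[2] = -ln(0.358) = 1.0272
L[3] = -ln(0.918) = 0.0856
L[4] = -ln(1-0.861) = -ln(0.139) = 1.9733
mean = (0.5009 + 2.6451 + 1.0272 + 0.0856 + 1.9733)/5 = 1.2464

1.2464


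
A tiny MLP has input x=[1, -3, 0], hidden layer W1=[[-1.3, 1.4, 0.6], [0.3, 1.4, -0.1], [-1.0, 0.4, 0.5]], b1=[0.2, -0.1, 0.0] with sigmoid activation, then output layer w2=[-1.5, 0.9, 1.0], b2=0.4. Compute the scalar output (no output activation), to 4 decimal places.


z1[0] = (-1.3)·(1) + (1.4)·(-3) + (0.6)·(0) + 0.2 = -5.3
z1[1] = (0.3)·(1) + (1.4)·(-3) + (-0.1)·(0) - 0.1 = -4.0
z1[2] = (-1.0)·(1) + (0.4)·(-3) + (0.5)·(0) + 0.0 = -2.2
h = sigmoid(z1) = [0.005, 0.018, 0.0998]
output = (-1.5)·(0.005) + (0.9)·(0.018) + (1.0)·(0.0998) + 0.4 = 0.5085

0.5085


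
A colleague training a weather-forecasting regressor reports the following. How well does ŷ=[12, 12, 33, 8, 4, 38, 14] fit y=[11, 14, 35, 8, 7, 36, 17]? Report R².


ȳ = 18.2857
SS_res = Σ(y-ŷ)² = 31
SS_tot = Σ(y-ȳ)² = 899.43
R² = 1 - SS_res/SS_tot = 1 - 0.0345 = 0.9655

0.9655


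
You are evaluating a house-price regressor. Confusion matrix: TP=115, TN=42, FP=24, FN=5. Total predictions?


Total = TP + TN + FP + FN
= 115 + 42 + 24 + 5
= 186
(Predicted positive: 139, predicted negative: 47)

186


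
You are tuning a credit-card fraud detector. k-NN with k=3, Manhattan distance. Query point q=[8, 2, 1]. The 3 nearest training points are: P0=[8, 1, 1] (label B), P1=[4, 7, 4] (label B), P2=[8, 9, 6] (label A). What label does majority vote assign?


d(q,P0) = 1  (label B)
d(q,P1) = 12  (label B)
d(q,P2) = 12  (label A)
Votes: A=1, B=2
Majority → B

B


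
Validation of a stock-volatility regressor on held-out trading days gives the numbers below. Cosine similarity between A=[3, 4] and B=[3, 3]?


A·B = 3·3 + 4·3 = 21
‖A‖ = √25 = 5, ‖B‖ = √18 = 4.2426
cos = 21/(√25·√18) = 21/√450 = 0.9899

0.9899


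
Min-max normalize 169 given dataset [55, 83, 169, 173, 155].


min=55, max=173
(169-55)/(173-55) = 114/118 = 0.9661

0.9661


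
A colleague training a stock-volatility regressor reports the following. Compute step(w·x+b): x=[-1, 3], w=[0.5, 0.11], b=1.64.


z = (-1)·(0.5) + (3)·(0.11) + 1.64
  = 1.47
step(z) = 1 (z≥0)

1


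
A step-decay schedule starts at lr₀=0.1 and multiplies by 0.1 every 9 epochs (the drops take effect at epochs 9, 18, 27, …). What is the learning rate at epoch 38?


n_drops = ⌊38/9⌋ = 4
lr = 0.1·0.1^4 = 0.1·0.0001 = 0.00001

0.00001


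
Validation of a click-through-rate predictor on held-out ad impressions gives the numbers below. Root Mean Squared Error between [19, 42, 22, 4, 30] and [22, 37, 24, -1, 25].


MSE = 88/5 = 17.6
RMSE = √(88/5) = 4.1952

4.1952


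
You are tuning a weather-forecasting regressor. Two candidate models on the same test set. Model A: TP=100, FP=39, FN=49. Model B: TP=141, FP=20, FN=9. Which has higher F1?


Model A: P=100/139=0.7194, R=100/149=0.6711, F1=2PR/(P+R)=2TP/(2TP+FP+FN)=200/288=0.6944
Model B: P=141/161=0.8758, R=141/150=0.94, F1=2PR/(P+R)=2TP/(2TP+FP+FN)=282/311=0.9068
0.6944 < 0.9068 → Model B

Model B


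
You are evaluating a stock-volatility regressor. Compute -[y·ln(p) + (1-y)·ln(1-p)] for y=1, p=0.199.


BCE = -[y·ln(p) + (1-y)·ln(1-p)]
= -1·ln(0.199) - 0
= -ln(0.199) = 1.6145

1.6145
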